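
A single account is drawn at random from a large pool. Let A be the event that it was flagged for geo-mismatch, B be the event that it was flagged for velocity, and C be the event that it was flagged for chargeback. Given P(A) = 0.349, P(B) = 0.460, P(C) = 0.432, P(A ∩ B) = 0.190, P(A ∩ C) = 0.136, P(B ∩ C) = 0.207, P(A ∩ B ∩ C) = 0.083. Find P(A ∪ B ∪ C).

0.791

By inclusion–exclusion:
P(A ∪ B ∪ C) = 0.349 + 0.460 + 0.432 − 0.190 − 0.136 − 0.207 + 0.083 = 0.791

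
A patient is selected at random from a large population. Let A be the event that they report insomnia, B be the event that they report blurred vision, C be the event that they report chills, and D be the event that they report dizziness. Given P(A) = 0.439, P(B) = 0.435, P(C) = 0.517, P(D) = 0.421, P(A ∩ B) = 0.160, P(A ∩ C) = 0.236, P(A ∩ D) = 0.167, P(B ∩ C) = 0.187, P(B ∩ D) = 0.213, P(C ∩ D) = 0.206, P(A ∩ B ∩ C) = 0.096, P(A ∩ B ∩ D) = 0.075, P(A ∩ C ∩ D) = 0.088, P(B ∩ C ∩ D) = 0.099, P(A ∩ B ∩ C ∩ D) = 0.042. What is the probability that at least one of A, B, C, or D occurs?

0.959

Using inclusion–exclusion:
P(A ∪ B ∪ C ∪ D) = 0.439 + 0.435 + 0.517 + 0.421 − 0.160 − 0.236 − 0.167 − 0.187 − 0.213 − 0.206 + 0.096 + 0.075 + 0.088 + 0.099 − 0.042 = 0.959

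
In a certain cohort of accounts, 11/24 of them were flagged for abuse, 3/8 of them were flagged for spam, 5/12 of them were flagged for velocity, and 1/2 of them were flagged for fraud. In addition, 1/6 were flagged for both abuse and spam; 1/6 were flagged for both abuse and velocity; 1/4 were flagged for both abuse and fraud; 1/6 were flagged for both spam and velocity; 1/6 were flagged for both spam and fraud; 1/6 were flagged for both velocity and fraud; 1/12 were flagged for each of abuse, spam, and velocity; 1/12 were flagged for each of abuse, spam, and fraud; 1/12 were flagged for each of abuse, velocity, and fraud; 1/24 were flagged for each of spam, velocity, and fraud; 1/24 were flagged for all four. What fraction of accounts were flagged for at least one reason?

11/12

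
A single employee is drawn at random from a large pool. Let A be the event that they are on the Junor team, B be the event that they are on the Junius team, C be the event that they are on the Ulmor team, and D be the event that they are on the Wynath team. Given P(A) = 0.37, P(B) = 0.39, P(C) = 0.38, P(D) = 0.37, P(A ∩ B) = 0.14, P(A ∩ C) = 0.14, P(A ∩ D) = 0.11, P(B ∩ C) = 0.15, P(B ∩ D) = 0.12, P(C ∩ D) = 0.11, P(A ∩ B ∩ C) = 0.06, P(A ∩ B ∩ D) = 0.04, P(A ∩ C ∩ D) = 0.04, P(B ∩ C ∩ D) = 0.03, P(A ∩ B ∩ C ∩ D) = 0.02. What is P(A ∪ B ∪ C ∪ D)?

P(A ∪ B ∪ C ∪ D) = 0.37 + 0.39 + 0.38 + 0.37 − 0.14 − 0.14 − 0.11 − 0.15 − 0.12 − 0.11 + 0.06 + 0.04 + 0.04 + 0.03 − 0.02 = 0.89

0.89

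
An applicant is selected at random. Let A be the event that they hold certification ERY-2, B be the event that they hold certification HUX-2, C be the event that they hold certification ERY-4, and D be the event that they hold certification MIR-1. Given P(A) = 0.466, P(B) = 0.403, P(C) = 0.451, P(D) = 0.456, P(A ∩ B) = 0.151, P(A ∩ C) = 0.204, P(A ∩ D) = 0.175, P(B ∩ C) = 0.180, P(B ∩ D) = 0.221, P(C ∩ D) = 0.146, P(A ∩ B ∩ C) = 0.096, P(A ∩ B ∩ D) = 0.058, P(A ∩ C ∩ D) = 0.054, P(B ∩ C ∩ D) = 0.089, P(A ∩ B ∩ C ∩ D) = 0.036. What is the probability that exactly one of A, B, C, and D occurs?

0.369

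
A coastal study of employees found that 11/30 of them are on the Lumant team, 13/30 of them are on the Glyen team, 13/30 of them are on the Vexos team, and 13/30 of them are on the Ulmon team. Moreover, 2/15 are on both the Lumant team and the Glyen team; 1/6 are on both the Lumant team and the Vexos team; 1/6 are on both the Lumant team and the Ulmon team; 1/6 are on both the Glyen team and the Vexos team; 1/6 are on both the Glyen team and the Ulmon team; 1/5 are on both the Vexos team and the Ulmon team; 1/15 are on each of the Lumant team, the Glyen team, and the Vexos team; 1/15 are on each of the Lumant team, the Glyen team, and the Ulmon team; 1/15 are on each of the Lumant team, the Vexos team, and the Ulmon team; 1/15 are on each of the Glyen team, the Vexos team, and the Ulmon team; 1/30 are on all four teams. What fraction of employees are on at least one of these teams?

P(union) = 11/30 + 13/30 + 13/30 + 13/30 − 2/15 − 1/6 − 1/6 − 1/6 − 1/6 − 1/5 + 1/15 + 1/15 + 1/15 + 1/15 − 1/30 = 9/10

9/10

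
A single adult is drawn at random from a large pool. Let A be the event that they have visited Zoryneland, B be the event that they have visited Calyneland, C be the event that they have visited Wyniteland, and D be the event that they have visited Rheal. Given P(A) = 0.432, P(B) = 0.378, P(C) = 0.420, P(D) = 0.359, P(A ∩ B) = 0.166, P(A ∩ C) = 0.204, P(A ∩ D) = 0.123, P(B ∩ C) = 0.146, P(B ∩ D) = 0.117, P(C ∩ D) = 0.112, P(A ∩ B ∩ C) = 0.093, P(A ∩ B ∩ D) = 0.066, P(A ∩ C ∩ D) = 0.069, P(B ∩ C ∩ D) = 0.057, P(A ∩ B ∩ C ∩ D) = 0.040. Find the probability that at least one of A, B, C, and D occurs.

Inclusion–exclusion gives
P(A ∪ B ∪ C ∪ D) = 0.432 + 0.378 + 0.420 + 0.359 − 0.166 − 0.204 − 0.123 − 0.146 − 0.117 − 0.112 + 0.093 + 0.066 + 0.069 + 0.057 − 0.040 = 0.966

0.966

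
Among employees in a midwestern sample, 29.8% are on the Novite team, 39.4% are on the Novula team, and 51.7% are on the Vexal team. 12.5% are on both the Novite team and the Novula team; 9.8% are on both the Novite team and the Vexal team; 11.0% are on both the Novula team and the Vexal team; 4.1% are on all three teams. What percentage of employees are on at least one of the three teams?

P(union) = 29.8 + 39.4 + 51.7 − 12.5 − 9.8 − 11.0 + 4.1 = 91.7%

91.7%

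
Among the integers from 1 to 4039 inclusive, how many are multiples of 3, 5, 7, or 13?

2333

Inclusion–exclusion gives
⌊4039/3⌋ + ⌊4039/5⌋ + ⌊4039/7⌋ + ⌊4039/13⌋ − ⌊4039/15⌋ − ⌊4039/21⌋ − ⌊4039/39⌋ − ⌊4039/35⌋ − ⌊4039/65⌋ − ⌊4039/91⌋ + ⌊4039/105⌋ + ⌊4039/195⌋ + ⌊4039/273⌋ + ⌊4039/455⌋ − ⌊4039/1365⌋ = 1346 + 807 + 577 + 310 − 269 − 192 − 103 − 115 − 62 − 44 + 38 + 20 + 14 + 8 − 2 = 2333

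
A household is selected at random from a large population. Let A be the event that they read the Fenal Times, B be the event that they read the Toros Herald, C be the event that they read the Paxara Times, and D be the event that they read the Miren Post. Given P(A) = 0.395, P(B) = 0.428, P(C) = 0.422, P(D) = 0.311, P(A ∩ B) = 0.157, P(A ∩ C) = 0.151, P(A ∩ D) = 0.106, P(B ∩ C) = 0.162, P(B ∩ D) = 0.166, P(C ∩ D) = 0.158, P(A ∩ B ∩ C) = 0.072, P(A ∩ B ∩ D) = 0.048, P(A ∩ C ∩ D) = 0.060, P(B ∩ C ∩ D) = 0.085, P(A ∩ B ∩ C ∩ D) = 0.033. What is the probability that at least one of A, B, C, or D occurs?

By inclusion-exclusion,
P(A ∪ B ∪ C ∪ D) = 0.395 + 0.428 + 0.422 + 0.311 − 0.157 − 0.151 − 0.106 − 0.162 − 0.166 − 0.158 + 0.072 + 0.048 + 0.060 + 0.085 − 0.033 = 0.888

0.888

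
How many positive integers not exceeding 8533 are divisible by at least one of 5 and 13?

2231

By inclusion–exclusion:
⌊8533/5⌋ + ⌊8533/13⌋ − ⌊8533/65⌋ = 1706 + 656 − 131 = 2231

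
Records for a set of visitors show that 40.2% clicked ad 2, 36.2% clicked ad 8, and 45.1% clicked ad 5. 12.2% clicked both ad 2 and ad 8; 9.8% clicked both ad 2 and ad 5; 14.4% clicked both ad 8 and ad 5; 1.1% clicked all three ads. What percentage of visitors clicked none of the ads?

Using inclusion–exclusion:
P(union) = 40.2 + 36.2 + 45.1 − 12.2 − 9.8 − 14.4 + 1.1 = 86.2%
P(none) = 100% − 86.2% = 13.8%

13.8%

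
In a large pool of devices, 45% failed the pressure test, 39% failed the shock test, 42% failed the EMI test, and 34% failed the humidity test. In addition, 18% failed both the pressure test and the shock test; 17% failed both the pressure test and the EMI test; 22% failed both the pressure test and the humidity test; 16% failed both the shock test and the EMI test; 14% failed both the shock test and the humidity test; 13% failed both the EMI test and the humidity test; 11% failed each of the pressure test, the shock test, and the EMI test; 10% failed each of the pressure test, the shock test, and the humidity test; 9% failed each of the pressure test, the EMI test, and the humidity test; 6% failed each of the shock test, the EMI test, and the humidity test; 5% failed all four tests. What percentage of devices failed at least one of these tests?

Apply inclusion-exclusion:
P(at least one) = 45 + 39 + 42 + 34 − 18 − 17 − 22 − 16 − 14 − 13 + 11 + 10 + 9 + 6 − 5 = 91%

91%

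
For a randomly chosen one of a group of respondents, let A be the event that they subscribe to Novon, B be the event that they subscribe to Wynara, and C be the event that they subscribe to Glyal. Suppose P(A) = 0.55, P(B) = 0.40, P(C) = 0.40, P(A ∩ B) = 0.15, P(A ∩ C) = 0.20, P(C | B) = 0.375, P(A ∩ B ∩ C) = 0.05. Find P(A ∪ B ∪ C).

0.90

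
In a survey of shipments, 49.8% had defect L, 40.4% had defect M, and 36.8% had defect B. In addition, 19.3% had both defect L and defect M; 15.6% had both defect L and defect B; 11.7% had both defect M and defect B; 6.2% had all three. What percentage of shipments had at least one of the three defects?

P(union) = 49.8 + 40.4 + 36.8 − 19.3 − 15.6 − 11.7 + 6.2 = 86.6%

86.6%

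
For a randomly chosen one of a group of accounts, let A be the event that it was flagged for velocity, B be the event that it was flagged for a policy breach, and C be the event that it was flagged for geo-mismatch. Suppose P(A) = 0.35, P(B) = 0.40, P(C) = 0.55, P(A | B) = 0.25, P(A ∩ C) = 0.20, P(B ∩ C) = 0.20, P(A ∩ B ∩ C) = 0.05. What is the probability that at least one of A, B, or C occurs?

0.85

P(A ∩ B) = P(B)·P(A|B) = 0.40 × 0.25 = 0.10
P(A ∪ B ∪ C) = 0.35 + 0.40 + 0.55 − 0.10 − 0.20 − 0.20 + 0.05 = 0.85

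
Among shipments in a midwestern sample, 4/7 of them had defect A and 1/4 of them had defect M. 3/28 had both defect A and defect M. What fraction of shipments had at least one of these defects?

5/7

Inclusion–exclusion gives
P(at least one) = 4/7 + 1/4 − 3/28 = 5/7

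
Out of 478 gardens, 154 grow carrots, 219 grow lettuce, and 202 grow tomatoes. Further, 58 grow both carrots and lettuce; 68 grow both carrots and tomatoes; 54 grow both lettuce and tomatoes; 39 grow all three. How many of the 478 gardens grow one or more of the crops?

434

|union| = 154 + 219 + 202 − 58 − 68 − 54 + 39 = 434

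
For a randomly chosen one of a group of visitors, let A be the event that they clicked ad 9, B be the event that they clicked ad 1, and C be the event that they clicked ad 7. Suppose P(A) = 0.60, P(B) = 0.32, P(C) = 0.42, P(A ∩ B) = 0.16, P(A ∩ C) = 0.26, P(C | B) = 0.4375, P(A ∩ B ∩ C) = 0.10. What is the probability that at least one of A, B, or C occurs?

0.88

P(B ∩ C) = P(B)·P(C|B) = 0.32 × 0.4375 = 0.14
By inclusion-exclusion,
P(A ∪ B ∪ C) = 0.60 + 0.32 + 0.42 − 0.16 − 0.26 − 0.14 + 0.10 = 0.88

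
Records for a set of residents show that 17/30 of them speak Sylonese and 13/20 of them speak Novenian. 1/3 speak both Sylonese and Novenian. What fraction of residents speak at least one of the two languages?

P(at least one) = 17/30 + 13/20 − 1/3 = 53/60

53/60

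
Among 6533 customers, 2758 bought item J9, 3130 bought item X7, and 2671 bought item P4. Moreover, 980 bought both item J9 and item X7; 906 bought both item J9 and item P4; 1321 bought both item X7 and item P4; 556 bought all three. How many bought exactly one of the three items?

Using the inclusion–exclusion count for exactly one event:
|exactly one| = 2758 + 3130 + 2671 − 2·980 − 2·906 − 2·1321 + 3·556 = 3813

3813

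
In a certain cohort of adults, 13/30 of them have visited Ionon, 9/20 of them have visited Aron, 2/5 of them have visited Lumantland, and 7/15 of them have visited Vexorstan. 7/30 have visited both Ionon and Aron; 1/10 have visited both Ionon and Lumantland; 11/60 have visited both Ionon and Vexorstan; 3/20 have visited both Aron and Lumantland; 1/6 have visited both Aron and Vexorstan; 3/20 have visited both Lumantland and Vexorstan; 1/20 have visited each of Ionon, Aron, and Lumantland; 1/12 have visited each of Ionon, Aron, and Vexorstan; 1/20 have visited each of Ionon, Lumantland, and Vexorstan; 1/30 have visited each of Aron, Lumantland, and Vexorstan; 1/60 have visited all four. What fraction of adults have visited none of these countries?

Using inclusion–exclusion:
P(at least one) = 13/30 + 9/20 + 2/5 + 7/15 − 7/30 − 1/10 − 11/60 − 3/20 − 1/6 − 3/20 + 1/20 + 1/12 + 1/20 + 1/30 − 1/60 = 29/30
P(none) = 1 − 29/30 = 1/30

1/30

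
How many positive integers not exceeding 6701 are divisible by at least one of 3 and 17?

2496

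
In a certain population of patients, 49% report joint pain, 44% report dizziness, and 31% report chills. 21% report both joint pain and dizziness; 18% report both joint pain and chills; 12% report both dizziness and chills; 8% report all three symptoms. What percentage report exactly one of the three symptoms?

46%

By inclusion–exclusion (exactly-one form):
P(exactly one) = 49 + 44 + 31 − 2·21 − 2·18 − 2·12 + 3·8 = 46%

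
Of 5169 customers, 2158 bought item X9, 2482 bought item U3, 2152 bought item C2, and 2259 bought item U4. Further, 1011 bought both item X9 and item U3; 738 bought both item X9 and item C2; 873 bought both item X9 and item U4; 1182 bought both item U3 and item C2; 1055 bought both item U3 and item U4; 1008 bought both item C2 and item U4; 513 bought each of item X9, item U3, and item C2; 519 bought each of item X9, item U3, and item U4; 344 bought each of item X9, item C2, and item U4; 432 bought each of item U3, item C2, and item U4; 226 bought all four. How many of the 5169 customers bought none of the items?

403

N(≥1) = 2158 + 2482 + 2152 + 2259 − 1011 − 738 − 873 − 1182 − 1055 − 1008 + 513 + 519 + 344 + 432 − 226 = 4766
None: 5169 − 4766 = 403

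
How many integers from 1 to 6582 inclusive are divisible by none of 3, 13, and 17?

3812

By inclusion–exclusion:
⌊6582/3⌋ + ⌊6582/13⌋ + ⌊6582/17⌋ − ⌊6582/39⌋ − ⌊6582/51⌋ − ⌊6582/221⌋ + ⌊6582/663⌋ = 2194 + 506 + 387 − 168 − 129 − 29 + 9 = 2770
6582 − 2770 = 3812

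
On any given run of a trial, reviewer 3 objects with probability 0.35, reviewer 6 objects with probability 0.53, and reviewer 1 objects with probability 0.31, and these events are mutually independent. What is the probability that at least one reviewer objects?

P(none) = (1 − 0.35) × (1 − 0.53) × (1 − 0.31) = 0.65 × 0.47 × 0.69 = 0.210795
P(at least one) = 1 − 0.210795 = 0.789205

0.789205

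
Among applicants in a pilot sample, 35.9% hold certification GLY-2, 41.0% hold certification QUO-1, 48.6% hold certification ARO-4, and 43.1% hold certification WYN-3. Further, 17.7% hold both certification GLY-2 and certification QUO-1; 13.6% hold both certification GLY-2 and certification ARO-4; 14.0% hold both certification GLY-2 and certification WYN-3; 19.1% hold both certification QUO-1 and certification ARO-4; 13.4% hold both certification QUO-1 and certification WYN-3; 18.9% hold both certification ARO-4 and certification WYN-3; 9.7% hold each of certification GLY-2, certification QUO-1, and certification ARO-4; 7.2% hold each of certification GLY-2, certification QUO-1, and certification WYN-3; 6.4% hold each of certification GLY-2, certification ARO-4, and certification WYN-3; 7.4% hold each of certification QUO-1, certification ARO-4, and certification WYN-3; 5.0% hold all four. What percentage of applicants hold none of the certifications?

Apply inclusion-exclusion:
P(at least one) = 35.9 + 41.0 + 48.6 + 43.1 − 17.7 − 13.6 − 14.0 − 19.1 − 13.4 − 18.9 + 9.7 + 7.2 + 6.4 + 7.4 − 5.0 = 97.6%
P(none) = 100% − 97.6% = 2.4%

2.4%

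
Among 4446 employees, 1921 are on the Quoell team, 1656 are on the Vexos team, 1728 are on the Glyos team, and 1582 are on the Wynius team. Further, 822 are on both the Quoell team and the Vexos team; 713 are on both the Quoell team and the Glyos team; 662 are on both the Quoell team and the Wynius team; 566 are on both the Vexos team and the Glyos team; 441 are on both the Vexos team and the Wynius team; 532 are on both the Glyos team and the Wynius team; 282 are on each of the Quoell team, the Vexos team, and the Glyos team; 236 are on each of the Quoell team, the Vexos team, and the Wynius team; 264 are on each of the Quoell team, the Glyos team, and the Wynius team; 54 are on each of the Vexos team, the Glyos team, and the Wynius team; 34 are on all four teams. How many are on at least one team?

3953

|union| = 1921 + 1656 + 1728 + 1582 − 822 − 713 − 662 − 566 − 441 − 532 + 282 + 236 + 264 + 54 − 34 = 3953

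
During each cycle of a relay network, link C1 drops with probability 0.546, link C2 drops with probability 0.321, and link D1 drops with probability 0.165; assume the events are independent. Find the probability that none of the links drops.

0.25740211

P(none) = (1 − 0.546) × (1 − 0.321) × (1 − 0.165) = 0.454 × 0.679 × 0.835 = 0.25740211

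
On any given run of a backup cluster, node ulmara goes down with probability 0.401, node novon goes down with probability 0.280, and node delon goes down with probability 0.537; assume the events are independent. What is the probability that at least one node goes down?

P(none) = (1 − 0.401) × (1 − 0.280) × (1 − 0.537) = 0.599 × 0.720 × 0.463 = 0.19968264
P(at least one) = 1 − 0.19968264 = 0.80031736

0.80031736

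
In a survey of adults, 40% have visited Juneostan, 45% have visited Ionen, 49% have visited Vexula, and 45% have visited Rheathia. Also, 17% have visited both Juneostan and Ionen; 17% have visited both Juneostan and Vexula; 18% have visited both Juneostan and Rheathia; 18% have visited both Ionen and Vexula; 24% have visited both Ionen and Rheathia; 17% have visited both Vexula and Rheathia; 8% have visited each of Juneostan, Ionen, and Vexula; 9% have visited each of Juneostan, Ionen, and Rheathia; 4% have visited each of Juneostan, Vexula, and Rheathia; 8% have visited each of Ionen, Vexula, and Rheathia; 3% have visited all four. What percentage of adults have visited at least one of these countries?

94%

Inclusion–exclusion gives
P(≥1) = 40 + 45 + 49 + 45 − 17 − 17 − 18 − 18 − 24 − 17 + 8 + 9 + 4 + 8 − 3 = 94%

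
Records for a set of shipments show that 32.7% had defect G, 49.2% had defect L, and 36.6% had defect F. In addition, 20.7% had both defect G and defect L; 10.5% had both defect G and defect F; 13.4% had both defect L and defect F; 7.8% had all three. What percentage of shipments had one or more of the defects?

Apply inclusion-exclusion:
P(at least one) = 32.7 + 49.2 + 36.6 − 20.7 − 10.5 − 13.4 + 7.8 = 81.7%

81.7%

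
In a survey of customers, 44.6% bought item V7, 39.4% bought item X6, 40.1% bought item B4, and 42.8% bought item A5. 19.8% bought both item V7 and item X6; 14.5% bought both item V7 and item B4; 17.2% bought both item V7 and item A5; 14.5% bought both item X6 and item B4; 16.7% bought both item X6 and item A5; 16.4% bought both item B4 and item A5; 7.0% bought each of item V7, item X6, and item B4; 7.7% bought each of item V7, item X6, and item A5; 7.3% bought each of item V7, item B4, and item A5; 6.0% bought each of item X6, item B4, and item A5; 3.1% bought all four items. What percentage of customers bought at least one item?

92.7%

P(at least one) = 44.6 + 39.4 + 40.1 + 42.8 − 19.8 − 14.5 − 17.2 − 14.5 − 16.7 − 16.4 + 7.0 + 7.7 + 7.3 + 6.0 − 3.1 = 92.7%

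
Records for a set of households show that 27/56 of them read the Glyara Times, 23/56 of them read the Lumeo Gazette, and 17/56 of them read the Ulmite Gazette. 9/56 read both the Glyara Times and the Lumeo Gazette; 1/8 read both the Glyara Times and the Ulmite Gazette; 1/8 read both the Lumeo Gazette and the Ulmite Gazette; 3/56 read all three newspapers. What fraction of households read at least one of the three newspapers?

P(union) = 27/56 + 23/56 + 17/56 − 9/56 − 1/8 − 1/8 + 3/56 = 47/56

47/56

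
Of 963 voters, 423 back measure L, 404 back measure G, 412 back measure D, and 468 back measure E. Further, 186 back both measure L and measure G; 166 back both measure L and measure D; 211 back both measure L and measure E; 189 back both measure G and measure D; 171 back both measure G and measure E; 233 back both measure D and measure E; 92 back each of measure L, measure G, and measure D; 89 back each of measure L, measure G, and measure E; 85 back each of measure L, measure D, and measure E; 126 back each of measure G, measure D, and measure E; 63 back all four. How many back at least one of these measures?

880

Apply inclusion-exclusion:
N(≥1) = 423 + 404 + 412 + 468 − 186 − 166 − 211 − 189 − 171 − 233 + 92 + 89 + 85 + 126 − 63 = 880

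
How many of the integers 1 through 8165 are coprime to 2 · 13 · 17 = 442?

3547

4082 + 628 + 480 − 314 − 240 − 36 + 18 = 4618
8165 − 4618 = 3547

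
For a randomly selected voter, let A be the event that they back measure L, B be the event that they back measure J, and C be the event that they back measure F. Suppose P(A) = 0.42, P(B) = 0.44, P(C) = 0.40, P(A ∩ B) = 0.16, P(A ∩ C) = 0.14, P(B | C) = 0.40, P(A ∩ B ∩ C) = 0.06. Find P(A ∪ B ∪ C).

0.86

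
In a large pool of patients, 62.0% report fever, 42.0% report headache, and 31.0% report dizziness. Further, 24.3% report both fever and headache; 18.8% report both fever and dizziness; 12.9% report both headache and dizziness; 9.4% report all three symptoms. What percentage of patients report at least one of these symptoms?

Using inclusion–exclusion:
P(≥1) = 62.0 + 42.0 + 31.0 − 24.3 − 18.8 − 12.9 + 9.4 = 88.4%

88.4%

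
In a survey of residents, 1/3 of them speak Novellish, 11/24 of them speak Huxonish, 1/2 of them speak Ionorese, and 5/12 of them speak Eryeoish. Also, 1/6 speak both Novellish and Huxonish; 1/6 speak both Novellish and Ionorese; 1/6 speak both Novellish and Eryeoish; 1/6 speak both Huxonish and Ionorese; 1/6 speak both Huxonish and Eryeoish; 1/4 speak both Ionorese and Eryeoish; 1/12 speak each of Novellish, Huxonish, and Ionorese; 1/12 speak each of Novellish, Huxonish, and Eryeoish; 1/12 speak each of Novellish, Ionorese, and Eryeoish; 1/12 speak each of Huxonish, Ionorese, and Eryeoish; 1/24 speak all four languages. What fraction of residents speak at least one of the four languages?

11/12

Using inclusion–exclusion:
P(at least one) = 1/3 + 11/24 + 1/2 + 5/12 − 1/6 − 1/6 − 1/6 − 1/6 − 1/6 − 1/4 + 1/12 + 1/12 + 1/12 + 1/12 − 1/24 = 11/12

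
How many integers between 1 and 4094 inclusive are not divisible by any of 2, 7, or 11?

1596

Using inclusion–exclusion:
⌊4094/2⌋ + ⌊4094/7⌋ + ⌊4094/11⌋ − ⌊4094/14⌋ − ⌊4094/22⌋ − ⌊4094/77⌋ + ⌊4094/154⌋ = 2047 + 584 + 372 − 292 − 186 − 53 + 26 = 2498
4094 − 2498 = 1596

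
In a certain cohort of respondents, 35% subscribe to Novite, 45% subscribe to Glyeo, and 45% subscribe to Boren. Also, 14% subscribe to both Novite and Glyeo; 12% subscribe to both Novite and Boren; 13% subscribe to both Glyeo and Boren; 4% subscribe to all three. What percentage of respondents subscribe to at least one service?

Apply inclusion-exclusion:
P(≥1) = 35 + 45 + 45 − 14 − 12 − 13 + 4 = 90%

90%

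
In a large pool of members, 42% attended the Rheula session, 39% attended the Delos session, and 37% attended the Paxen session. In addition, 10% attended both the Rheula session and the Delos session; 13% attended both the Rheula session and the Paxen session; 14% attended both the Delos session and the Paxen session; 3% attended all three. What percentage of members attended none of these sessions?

16%

By inclusion–exclusion:
P(at least one) = 42 + 39 + 37 − 10 − 13 − 14 + 3 = 84%
P(none) = 100% − 84% = 16%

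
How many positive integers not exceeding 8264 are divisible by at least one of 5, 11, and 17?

floor(8264/5) + floor(8264/11) + floor(8264/17) − floor(8264/55) − floor(8264/85) − floor(8264/187) + floor(8264/935) = 1652 + 751 + 486 − 150 − 97 − 44 + 8 = 2606

2606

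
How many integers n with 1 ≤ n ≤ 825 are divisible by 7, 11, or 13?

231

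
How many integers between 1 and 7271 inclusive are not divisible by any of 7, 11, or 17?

By inclusion-exclusion,
1038 + 661 + 427 − 94 − 61 − 38 + 5 = 1938
7271 − 1938 = 5333

5333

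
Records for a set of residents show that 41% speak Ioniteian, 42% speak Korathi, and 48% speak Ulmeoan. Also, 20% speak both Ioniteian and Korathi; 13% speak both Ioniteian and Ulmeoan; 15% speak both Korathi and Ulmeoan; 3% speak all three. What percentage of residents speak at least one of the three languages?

86%

P(union) = 41 + 42 + 48 − 20 − 13 − 15 + 3 = 86%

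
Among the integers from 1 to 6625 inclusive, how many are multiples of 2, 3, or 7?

floor(6625/2) + floor(6625/3) + floor(6625/7) − floor(6625/6) − floor(6625/14) − floor(6625/21) + floor(6625/42) = 3312 + 2208 + 946 − 1104 − 473 − 315 + 157 = 4731

4731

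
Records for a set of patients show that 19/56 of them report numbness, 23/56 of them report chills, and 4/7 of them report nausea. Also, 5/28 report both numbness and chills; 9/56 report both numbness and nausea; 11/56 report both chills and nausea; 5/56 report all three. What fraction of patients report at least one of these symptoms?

7/8

P(union) = 19/56 + 23/56 + 4/7 − 5/28 − 9/56 − 11/56 + 5/56 = 7/8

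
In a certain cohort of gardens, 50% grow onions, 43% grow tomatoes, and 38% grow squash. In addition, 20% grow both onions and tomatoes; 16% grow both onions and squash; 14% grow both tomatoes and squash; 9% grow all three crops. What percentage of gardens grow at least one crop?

P(≥1) = 50 + 43 + 38 − 20 − 16 − 14 + 9 = 90%

90%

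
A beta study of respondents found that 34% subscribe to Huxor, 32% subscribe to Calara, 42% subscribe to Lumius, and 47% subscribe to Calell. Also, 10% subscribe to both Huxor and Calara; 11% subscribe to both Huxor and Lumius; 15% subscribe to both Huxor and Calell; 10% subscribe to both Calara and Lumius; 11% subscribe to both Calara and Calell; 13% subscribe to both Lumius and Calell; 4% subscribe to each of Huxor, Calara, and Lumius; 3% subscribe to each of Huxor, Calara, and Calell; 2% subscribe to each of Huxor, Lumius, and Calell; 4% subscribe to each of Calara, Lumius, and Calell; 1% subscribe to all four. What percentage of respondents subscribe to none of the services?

3%

Using inclusion–exclusion:
P(union) = 34 + 32 + 42 + 47 − 10 − 11 − 15 − 10 − 11 − 13 + 4 + 3 + 2 + 4 − 1 = 97%
P(none) = 100% − 97% = 3%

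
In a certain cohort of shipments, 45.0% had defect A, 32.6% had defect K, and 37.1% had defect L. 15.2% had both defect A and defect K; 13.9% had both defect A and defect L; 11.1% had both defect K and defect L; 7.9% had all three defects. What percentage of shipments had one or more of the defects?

82.4%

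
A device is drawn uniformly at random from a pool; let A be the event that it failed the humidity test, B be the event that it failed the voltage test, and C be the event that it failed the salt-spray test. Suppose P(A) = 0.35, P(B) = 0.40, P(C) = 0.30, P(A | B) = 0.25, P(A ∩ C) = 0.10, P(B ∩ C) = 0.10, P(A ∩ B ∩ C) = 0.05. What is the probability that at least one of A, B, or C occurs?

0.80

P(A ∩ B) = P(B)·P(A|B) = 0.40 × 0.25 = 0.10
P(A ∪ B ∪ C) = 0.35 + 0.40 + 0.30 − 0.10 − 0.10 − 0.10 + 0.05 = 0.80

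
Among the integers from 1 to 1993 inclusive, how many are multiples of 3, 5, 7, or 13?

Inclusion–exclusion gives
⌊1993/3⌋ + ⌊1993/5⌋ + ⌊1993/7⌋ + ⌊1993/13⌋ − ⌊1993/15⌋ − ⌊1993/21⌋ − ⌊1993/39⌋ − ⌊1993/35⌋ − ⌊1993/65⌋ − ⌊1993/91⌋ + ⌊1993/105⌋ + ⌊1993/195⌋ + ⌊1993/273⌋ + ⌊1993/455⌋ − ⌊1993/1365⌋ = 664 + 398 + 284 + 153 − 132 − 94 − 51 − 56 − 30 − 21 + 18 + 10 + 7 + 4 − 1 = 1153

1153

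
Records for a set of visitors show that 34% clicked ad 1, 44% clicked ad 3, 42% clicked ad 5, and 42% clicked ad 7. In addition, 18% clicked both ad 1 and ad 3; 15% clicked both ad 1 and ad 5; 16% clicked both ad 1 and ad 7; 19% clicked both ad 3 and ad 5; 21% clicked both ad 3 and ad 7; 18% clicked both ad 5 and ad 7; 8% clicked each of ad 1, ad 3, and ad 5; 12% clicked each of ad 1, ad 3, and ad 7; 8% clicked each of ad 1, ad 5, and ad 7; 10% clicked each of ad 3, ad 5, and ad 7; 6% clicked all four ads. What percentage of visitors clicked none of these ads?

P(≥1) = 34 + 44 + 42 + 42 − 18 − 15 − 16 − 19 − 21 − 18 + 8 + 12 + 8 + 10 − 6 = 87%
P(none) = 100% − 87% = 13%

13%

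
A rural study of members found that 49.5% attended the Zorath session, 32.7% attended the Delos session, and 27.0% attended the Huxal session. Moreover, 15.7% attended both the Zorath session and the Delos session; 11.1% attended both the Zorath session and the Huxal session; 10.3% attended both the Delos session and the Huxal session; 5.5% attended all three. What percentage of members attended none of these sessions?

By inclusion-exclusion,
P(union) = 49.5 + 32.7 + 27.0 − 15.7 − 11.1 − 10.3 + 5.5 = 77.6%
P(none) = 100% − 77.6% = 22.4%

22.4%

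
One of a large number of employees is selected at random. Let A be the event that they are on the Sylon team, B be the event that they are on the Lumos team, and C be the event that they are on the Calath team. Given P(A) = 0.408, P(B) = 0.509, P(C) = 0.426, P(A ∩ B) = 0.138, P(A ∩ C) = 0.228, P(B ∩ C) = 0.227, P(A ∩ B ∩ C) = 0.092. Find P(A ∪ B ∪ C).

0.842

P(A ∪ B ∪ C) = 0.408 + 0.509 + 0.426 − 0.138 − 0.228 − 0.227 + 0.092 = 0.842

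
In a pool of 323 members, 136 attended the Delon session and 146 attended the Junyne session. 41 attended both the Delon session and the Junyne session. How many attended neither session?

82

|union| = 136 + 146 − 41 = 241
None: 323 − 241 = 82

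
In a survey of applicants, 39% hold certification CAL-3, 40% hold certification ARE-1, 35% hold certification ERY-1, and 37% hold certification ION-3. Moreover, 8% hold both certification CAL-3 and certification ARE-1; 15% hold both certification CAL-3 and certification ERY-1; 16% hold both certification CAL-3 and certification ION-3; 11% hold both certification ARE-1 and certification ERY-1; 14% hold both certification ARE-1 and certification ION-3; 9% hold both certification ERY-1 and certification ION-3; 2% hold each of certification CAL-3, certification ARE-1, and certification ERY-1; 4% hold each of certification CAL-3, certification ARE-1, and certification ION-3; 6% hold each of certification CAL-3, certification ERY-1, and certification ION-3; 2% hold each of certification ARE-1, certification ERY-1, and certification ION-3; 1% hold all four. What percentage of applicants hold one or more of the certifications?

Inclusion–exclusion gives
P(≥1) = 39 + 40 + 35 + 37 − 8 − 15 − 16 − 11 − 14 − 9 + 2 + 4 + 6 + 2 − 1 = 91%

91%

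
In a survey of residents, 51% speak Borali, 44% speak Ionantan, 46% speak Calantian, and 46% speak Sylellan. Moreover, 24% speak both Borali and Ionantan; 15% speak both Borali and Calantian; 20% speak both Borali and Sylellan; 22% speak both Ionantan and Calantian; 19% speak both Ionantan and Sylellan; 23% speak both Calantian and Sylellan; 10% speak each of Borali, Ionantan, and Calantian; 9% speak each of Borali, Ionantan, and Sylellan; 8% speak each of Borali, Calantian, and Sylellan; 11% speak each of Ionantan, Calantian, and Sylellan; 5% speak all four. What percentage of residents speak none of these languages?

3%

Using inclusion–exclusion:
P(at least one) = 51 + 44 + 46 + 46 − 24 − 15 − 20 − 22 − 19 − 23 + 10 + 9 + 8 + 11 − 5 = 97%
P(none) = 100% − 97% = 3%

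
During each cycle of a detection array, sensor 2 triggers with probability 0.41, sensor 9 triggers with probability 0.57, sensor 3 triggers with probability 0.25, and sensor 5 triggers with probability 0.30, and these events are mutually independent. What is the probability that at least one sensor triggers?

0.8668075

Independence gives P(none) = ∏(1 − pᵢ).
P(none) = (1 − 0.41) × (1 − 0.57) × (1 − 0.25) × (1 − 0.30) = 0.59 × 0.43 × 0.75 × 0.70 = 0.1331925
P(at least one) = 1 − 0.1331925 = 0.8668075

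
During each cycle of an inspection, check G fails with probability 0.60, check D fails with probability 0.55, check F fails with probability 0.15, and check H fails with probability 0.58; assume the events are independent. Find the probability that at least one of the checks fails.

0.93574

P(none) = (1 − 0.60) × (1 − 0.55) × (1 − 0.15) × (1 − 0.58) = 0.40 × 0.45 × 0.85 × 0.42 = 0.06426
P(at least one) = 1 − 0.06426 = 0.93574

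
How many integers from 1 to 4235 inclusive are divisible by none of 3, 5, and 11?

By inclusion-exclusion,
1411 + 847 + 385 − 282 − 128 − 77 + 25 = 2181
4235 − 2181 = 2054

2054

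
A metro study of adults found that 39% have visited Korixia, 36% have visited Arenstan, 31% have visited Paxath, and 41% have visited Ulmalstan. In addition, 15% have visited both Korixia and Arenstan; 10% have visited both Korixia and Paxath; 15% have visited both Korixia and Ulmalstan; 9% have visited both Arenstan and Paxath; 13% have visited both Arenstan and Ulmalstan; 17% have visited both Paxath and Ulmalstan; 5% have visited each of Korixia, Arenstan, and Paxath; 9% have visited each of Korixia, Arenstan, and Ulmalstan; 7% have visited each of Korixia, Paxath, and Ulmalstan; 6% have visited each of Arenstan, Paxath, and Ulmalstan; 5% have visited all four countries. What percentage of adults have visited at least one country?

90%

Inclusion–exclusion gives
P(at least one) = 39 + 36 + 31 + 41 − 15 − 10 − 15 − 9 − 13 − 17 + 5 + 9 + 7 + 6 − 5 = 90%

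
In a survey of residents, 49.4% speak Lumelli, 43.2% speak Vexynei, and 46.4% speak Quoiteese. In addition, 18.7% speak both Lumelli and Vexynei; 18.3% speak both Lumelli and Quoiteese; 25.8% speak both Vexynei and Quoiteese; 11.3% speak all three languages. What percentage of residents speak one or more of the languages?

By inclusion-exclusion,
P(at least one) = 49.4 + 43.2 + 46.4 − 18.7 − 18.3 − 25.8 + 11.3 = 87.5%

87.5%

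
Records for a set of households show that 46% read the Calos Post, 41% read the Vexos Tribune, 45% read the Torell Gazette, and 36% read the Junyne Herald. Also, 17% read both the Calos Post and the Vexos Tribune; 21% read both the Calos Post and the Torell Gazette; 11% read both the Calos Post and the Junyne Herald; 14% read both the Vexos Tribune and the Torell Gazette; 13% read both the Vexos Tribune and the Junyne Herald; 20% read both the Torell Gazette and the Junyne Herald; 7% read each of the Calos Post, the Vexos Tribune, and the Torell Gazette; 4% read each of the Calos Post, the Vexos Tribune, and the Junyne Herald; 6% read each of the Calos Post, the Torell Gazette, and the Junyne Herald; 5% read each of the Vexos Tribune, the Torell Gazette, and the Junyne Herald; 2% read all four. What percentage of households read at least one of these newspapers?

92%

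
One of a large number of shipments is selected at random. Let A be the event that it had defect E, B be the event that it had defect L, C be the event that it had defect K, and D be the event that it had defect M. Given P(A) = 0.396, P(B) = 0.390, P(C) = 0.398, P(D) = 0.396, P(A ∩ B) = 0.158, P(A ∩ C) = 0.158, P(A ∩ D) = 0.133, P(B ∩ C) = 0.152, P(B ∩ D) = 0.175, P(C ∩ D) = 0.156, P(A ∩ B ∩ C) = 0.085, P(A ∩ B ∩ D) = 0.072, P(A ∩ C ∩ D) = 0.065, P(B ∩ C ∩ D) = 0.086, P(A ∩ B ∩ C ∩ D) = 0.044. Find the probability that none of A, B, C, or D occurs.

0.088

By inclusion-exclusion,
P(A ∪ B ∪ C ∪ D) = 0.396 + 0.390 + 0.398 + 0.396 − 0.158 − 0.158 − 0.133 − 0.152 − 0.175 − 0.156 + 0.085 + 0.072 + 0.065 + 0.086 − 0.044 = 0.912
P(none) = 1 − 0.912 = 0.088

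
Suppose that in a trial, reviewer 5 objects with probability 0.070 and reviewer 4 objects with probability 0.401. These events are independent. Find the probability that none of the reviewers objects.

P(none) = (1 − 0.070) × (1 − 0.401) = 0.930 × 0.599 = 0.55707

0.55707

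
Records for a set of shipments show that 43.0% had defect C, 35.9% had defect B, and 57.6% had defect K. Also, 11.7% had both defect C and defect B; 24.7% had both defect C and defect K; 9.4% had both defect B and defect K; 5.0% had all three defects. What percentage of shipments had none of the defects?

4.3%

Using inclusion–exclusion:
P(union) = 43.0 + 35.9 + 57.6 − 11.7 − 24.7 − 9.4 + 5.0 = 95.7%
P(none) = 100% − 95.7% = 4.3%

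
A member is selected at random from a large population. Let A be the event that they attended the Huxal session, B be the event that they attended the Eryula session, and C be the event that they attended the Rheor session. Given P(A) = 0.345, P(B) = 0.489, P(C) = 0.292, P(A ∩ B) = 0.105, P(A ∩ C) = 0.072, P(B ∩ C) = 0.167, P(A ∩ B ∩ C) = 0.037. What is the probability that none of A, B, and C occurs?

0.181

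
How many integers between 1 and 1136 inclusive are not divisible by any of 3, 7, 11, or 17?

Using inclusion–exclusion:
⌊1136/3⌋ + ⌊1136/7⌋ + ⌊1136/11⌋ + ⌊1136/17⌋ − ⌊1136/21⌋ − ⌊1136/33⌋ − ⌊1136/51⌋ − ⌊1136/77⌋ − ⌊1136/119⌋ − ⌊1136/187⌋ + ⌊1136/231⌋ + ⌊1136/357⌋ + ⌊1136/561⌋ + ⌊1136/1309⌋ − ⌊1136/3927⌋ = 378 + 162 + 103 + 66 − 54 − 34 − 22 − 14 − 9 − 6 + 4 + 3 + 2 + 0 − 0 = 579
1136 − 579 = 557

557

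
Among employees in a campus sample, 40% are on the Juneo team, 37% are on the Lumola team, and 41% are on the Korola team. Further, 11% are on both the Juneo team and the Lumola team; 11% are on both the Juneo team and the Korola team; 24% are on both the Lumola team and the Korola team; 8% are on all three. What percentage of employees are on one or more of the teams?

Inclusion–exclusion gives
P(≥1) = 40 + 37 + 41 − 11 − 11 − 24 + 8 = 80%

80%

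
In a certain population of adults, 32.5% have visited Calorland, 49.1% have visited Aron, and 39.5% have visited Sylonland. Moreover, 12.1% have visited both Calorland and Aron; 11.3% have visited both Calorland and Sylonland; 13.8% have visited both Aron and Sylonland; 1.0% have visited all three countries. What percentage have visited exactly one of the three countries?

By inclusion–exclusion (exactly-one form):
P(exactly one) = 32.5 + 49.1 + 39.5 − 2·12.1 − 2·11.3 − 2·13.8 + 3·1.0 = 49.7%

49.7%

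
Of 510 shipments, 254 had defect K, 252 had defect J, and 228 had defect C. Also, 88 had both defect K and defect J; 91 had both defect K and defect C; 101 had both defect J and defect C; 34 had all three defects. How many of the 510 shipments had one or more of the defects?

488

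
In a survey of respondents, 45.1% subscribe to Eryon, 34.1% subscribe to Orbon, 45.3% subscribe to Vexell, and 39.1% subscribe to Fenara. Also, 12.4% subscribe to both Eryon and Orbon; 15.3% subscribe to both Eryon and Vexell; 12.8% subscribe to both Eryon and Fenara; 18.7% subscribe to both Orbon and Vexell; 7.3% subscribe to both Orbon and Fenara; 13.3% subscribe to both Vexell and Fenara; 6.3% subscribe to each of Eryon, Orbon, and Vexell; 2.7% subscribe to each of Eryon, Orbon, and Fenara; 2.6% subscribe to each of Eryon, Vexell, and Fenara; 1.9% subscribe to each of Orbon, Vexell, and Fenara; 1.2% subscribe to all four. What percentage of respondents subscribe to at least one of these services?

96.1%

P(at least one) = 45.1 + 34.1 + 45.3 + 39.1 − 12.4 − 15.3 − 12.8 − 18.7 − 7.3 − 13.3 + 6.3 + 2.7 + 2.6 + 1.9 − 1.2 = 96.1%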